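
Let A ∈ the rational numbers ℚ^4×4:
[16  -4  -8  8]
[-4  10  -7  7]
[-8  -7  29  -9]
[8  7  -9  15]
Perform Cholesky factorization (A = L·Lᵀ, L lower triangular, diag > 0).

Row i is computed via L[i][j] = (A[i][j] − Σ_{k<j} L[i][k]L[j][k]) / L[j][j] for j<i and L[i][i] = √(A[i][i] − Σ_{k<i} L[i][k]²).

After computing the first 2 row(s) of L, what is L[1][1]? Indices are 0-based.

Step 1: L[0][0] = √(16) = 4.
  L[1][0] = (-4) / L[0][0] = -1.
Step 2: L[1][1] = √(9) = 3.

L[1][1] = 3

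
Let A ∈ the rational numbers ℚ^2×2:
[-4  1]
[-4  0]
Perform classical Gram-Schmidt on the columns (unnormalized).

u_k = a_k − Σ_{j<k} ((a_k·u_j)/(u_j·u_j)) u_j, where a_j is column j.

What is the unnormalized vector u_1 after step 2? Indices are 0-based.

u_1 = (1/2, -1/2)

Step 1: u_0 = a_0 = (-4, -4).
Step 2: u_1 = a_1 − (-1/8)·u_0 = (1/2, -1/2).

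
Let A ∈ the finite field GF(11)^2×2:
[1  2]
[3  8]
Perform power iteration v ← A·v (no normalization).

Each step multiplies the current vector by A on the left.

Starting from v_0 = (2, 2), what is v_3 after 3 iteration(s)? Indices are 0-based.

v_3 = (9, 8)

v_0 = (2, 2).
v_1 = A·v_0 = (6, 0).
v_2 = A·v_1 = (6, 7).
v_3 = A·v_2 = (9, 8).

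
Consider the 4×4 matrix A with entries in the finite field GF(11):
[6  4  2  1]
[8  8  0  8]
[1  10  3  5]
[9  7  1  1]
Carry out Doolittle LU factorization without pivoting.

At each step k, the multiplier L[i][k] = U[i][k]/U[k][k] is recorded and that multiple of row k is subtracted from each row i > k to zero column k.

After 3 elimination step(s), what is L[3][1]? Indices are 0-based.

[col 0] pivot 6
  R1 -= 5*R0 → (0, 10, 1, 3)  (L[1][0] := 5)
  R2 -= 2*R0 → (0, 2, 10, 3)  (L[2][0] := 2)
  R3 -= 7*R0 → (0, 1, 9, 5)  (L[3][0] := 7)
[col 1] pivot 10
  R2 -= 9*R1 → (0, 0, 1, 9)  (L[2][1] := 9)
  R3 -= 10*R1 → (0, 0, 10, 8)  (L[3][1] := 10)
[col 2] pivot 1
  R3 -= 10*R2 → (0, 0, 0, 6)  (L[3][2] := 10)

L[3][1] = 10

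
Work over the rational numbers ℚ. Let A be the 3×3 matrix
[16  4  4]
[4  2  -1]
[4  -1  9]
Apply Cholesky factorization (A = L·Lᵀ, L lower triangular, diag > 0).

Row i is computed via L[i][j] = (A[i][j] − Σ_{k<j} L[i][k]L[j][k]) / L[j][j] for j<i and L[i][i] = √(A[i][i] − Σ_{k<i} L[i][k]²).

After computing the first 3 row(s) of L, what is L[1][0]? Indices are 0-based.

L[1][0] = 1

Step 1: L[0][0] = √(16) = 4.
  L[1][0] = (4) / L[0][0] = 1.
Step 2: L[1][1] = √(1) = 1.
  L[2][0] = (4) / L[0][0] = 1.
  L[2][1] = (-2) / L[1][1] = -2.
Step 3: L[2][2] = √(4) = 2.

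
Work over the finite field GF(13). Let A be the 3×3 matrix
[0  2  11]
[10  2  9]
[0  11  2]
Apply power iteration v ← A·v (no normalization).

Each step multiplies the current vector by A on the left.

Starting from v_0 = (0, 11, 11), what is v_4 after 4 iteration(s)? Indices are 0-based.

v_0 = (0, 11, 11).
v_1 = A·v_0 = (0, 4, 0).
v_2 = A·v_1 = (8, 8, 5).
v_3 = A·v_2 = (6, 11, 7).
v_4 = A·v_3 = (8, 2, 5).

v_4 = (8, 2, 5)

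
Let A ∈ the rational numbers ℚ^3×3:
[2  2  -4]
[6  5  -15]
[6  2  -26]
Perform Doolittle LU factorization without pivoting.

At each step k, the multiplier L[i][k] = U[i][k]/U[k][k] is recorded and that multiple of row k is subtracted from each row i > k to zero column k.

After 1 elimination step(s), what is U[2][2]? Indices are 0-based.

[col 0] pivot 2
  R1 -= 3*R0 → (0, -1, -3)  (L[1][0] := 3)
  R2 -= 3*R0 → (0, -4, -14)  (L[2][0] := 3)

U[2][2] = -14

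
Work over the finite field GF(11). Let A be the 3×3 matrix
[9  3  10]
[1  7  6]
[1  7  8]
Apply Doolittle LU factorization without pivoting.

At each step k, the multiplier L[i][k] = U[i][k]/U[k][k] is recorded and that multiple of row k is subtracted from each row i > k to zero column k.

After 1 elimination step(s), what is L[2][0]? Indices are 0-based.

L[2][0] = 5

[col 0] pivot 9
  R1 -= 5*R0 → (0, 3, 0)  (L[1][0] := 5)
  R2 -= 5*R0 → (0, 3, 2)  (L[2][0] := 5)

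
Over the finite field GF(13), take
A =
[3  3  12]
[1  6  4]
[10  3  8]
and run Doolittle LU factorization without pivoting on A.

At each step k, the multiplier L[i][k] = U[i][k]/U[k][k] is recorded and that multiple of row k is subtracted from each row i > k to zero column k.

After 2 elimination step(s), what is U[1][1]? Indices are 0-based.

Step 1: pivot at (0,0) is 3.
  row1 ← row1 − (9)·row0  ⇒  L[1][0]=9, U row1=(0, 5, 0)
  row2 ← row2 − (12)·row0  ⇒  L[2][0]=12, U row2=(0, 6, 7)
Step 2: pivot at (1,1) is 5.
  row2 ← row2 − (9)·row1  ⇒  L[2][1]=9, U row2=(0, 0, 7)

U[1][1] = 5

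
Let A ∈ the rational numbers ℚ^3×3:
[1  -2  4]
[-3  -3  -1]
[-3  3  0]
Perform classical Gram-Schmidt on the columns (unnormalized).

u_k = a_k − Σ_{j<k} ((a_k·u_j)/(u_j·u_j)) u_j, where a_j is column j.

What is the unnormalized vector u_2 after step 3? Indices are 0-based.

Step 1: u_0 = a_0 = (1, -3, -3).
Step 2: u_1 = a_1 − (-2/19)·u_0 = (-36/19, -63/19, 51/19).
Step 3: u_2 = a_2 − (7/19)·u_0 − (-9/46)·u_1 = (75/23, -25/46, 75/46).

u_2 = (75/23, -25/46, 75/46)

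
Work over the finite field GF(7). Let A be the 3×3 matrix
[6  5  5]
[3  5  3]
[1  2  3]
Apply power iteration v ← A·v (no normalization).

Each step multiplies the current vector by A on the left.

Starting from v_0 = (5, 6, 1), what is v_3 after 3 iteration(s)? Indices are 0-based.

v_0 = (5, 6, 1).
v_1 = A·v_0 = (2, 6, 6).
v_2 = A·v_1 = (2, 5, 4).
v_3 = A·v_2 = (1, 1, 3).

v_3 = (1, 1, 3)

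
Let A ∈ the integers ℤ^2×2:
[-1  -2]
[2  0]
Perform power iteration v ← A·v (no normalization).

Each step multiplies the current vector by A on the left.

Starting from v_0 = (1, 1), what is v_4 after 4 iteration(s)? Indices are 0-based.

v_0 = (1, 1).
v_1 = A·v_0 = (-3, 2).
v_2 = A·v_1 = (-1, -6).
v_3 = A·v_2 = (13, -2).
v_4 = A·v_3 = (-9, 26).

v_4 = (-9, 26)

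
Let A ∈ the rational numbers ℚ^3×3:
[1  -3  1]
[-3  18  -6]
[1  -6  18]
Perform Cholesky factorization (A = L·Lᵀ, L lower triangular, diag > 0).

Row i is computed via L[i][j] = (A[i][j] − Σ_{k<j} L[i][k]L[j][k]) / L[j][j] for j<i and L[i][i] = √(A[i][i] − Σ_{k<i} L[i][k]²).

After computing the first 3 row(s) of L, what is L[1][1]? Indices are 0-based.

L[1][1] = 3

Step 1: L[0][0] = √(1) = 1.
  L[1][0] = (-3) / L[0][0] = -3.
Step 2: L[1][1] = √(9) = 3.
  L[2][0] = (1) / L[0][0] = 1.
  L[2][1] = (-3) / L[1][1] = -1.
Step 3: L[2][2] = √(16) = 4.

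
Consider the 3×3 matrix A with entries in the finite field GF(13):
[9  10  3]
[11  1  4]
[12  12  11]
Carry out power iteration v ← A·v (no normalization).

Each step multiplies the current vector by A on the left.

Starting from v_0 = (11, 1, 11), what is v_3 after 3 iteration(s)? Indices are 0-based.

v_3 = (8, 4, 4)

v_0 = (11, 1, 11).
v_1 = A·v_0 = (12, 10, 5).
v_2 = A·v_1 = (2, 6, 7).
v_3 = A·v_2 = (8, 4, 4).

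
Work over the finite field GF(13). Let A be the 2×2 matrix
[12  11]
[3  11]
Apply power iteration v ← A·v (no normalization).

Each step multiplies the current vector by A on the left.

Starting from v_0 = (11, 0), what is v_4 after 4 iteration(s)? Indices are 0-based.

v_4 = (6, 4)

v_0 = (11, 0).
v_1 = A·v_0 = (2, 7).
v_2 = A·v_1 = (10, 5).
v_3 = A·v_2 = (6, 7).
v_4 = A·v_3 = (6, 4).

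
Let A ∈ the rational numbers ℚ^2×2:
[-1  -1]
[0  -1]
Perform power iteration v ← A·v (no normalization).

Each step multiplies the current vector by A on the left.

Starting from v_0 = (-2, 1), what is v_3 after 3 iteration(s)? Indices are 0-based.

v_3 = (-1, -1)

v_0 = (-2, 1).
v_1 = A·v_0 = (1, -1).
v_2 = A·v_1 = (0, 1).
v_3 = A·v_2 = (-1, -1).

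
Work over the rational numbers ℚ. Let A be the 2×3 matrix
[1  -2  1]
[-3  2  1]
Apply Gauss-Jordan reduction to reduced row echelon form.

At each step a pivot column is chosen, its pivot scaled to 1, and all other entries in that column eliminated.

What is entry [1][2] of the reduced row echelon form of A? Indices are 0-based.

step 1: normalize row 0 (÷1) = (1, -2, 1)
  row 1: subtract -3×row0 = (0, -4, 4)
step 2: normalize row 1 (÷-4) = (0, 1, -1)
  row 0: subtract -2×row1 = (1, 0, -1)

M[1][2] = -1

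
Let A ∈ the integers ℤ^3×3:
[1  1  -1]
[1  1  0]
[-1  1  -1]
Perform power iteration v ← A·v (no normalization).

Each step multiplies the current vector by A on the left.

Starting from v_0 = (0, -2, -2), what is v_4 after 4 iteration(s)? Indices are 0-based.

v_0 = (0, -2, -2).
v_1 = A·v_0 = (0, -2, 0).
v_2 = A·v_1 = (-2, -2, -2).
v_3 = A·v_2 = (-2, -4, 2).
v_4 = A·v_3 = (-8, -6, -4).

v_4 = (-8, -6, -4)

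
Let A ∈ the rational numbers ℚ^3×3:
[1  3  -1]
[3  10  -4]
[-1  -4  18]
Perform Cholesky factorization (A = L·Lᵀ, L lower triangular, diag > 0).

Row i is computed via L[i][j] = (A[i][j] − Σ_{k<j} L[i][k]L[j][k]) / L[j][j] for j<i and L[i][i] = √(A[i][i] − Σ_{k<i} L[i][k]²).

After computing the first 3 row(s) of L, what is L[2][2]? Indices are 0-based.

Step 1: L[0][0] = √(1) = 1.
  L[1][0] = (3) / L[0][0] = 3.
Step 2: L[1][1] = √(1) = 1.
  L[2][0] = (-1) / L[0][0] = -1.
  L[2][1] = (-1) / L[1][1] = -1.
Step 3: L[2][2] = √(16) = 4.

L[2][2] = 4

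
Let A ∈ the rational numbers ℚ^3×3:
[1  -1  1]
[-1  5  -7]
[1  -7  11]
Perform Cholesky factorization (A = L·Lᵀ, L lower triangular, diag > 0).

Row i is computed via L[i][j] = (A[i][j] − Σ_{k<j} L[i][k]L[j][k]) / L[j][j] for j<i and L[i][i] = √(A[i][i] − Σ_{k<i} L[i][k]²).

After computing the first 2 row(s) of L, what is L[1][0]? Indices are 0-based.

Step 1: L[0][0] = √(1) = 1.
  L[1][0] = (-1) / L[0][0] = -1.
Step 2: L[1][1] = √(4) = 2.

L[1][0] = -1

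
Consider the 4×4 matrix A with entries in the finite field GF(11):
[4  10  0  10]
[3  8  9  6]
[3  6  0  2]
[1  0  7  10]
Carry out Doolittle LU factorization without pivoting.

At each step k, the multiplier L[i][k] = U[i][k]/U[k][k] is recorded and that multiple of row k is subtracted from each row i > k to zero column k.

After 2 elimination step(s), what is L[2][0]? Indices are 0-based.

L[2][0] = 9

k=0: U[0][0]=4
  eliminate (1,0): mult=9, new row 1: (0, 6, 9, 4); set L[1][0]=9
  eliminate (2,0): mult=9, new row 2: (0, 4, 0, 0); set L[2][0]=9
  eliminate (3,0): mult=3, new row 3: (0, 3, 7, 2); set L[3][0]=3
k=1: U[1][1]=6
  eliminate (2,1): mult=8, new row 2: (0, 0, 5, 1); set L[2][1]=8
  eliminate (3,1): mult=6, new row 3: (0, 0, 8, 0); set L[3][1]=6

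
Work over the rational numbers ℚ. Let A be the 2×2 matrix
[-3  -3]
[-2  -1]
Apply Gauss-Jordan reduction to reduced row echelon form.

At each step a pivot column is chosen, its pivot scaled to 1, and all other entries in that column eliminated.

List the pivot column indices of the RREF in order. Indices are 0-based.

pivot columns: 0, 1

step 1: normalize row 0 (÷-3) = (1, 1)
  row 1: subtract -2×row0 = (0, 1)
step 2: normalize row 1 (÷1) = (0, 1)
  row 0: subtract 1×row1 = (1, 0)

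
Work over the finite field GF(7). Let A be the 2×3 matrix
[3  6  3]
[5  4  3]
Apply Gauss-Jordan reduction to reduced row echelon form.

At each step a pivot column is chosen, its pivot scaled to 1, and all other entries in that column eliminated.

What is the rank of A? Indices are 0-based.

rank = 2

pivot(0,0)=3: scale R0 → (1, 2, 1)
  clear (1,0): R1 −= (5)R0 → (0, 1, 5)
pivot(1,1)=1: scale R1 → (0, 1, 5)
  clear (0,1): R0 −= (2)R1 → (1, 0, 5)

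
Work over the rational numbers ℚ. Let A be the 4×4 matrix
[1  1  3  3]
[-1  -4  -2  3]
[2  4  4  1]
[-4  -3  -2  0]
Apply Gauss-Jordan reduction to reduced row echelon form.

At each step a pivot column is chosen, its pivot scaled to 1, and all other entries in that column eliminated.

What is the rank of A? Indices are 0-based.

step 1: normalize row 0 (÷1) = (1, 1, 3, 3)
  row 1: subtract -1×row0 = (0, -3, 1, 6)
  row 2: subtract 2×row0 = (0, 2, -2, -5)
  row 3: subtract -4×row0 = (0, 1, 10, 12)
step 2: normalize row 1 (÷-3) = (0, 1, -1/3, -2)
  row 0: subtract 1×row1 = (1, 0, 10/3, 5)
  row 2: subtract 2×row1 = (0, 0, -4/3, -1)
  row 3: subtract 1×row1 = (0, 0, 31/3, 14)
step 3: normalize row 2 (÷-4/3) = (0, 0, 1, 3/4)
  row 0: subtract 10/3×row2 = (1, 0, 0, 5/2)
  row 1: subtract -1/3×row2 = (0, 1, 0, -7/4)
  row 3: subtract 31/3×row2 = (0, 0, 0, 25/4)
step 4: normalize row 3 (÷25/4) = (0, 0, 0, 1)
  row 0: subtract 5/2×row3 = (1, 0, 0, 0)
  row 1: subtract -7/4×row3 = (0, 1, 0, 0)
  row 2: subtract 3/4×row3 = (0, 0, 1, 0)

rank = 4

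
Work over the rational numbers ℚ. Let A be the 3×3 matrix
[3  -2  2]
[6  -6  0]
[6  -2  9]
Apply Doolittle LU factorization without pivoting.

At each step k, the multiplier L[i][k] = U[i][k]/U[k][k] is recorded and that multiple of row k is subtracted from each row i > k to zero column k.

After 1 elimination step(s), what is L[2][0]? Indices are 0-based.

k=0: U[0][0]=3
  eliminate (1,0): mult=2, new row 1: (0, -2, -4); set L[1][0]=2
  eliminate (2,0): mult=2, new row 2: (0, 2, 5); set L[2][0]=2

L[2][0] = 2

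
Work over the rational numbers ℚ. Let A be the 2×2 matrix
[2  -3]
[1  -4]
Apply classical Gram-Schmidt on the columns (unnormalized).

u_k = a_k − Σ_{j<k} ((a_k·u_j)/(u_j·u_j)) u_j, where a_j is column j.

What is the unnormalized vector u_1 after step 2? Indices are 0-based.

Step 1: u_0 = a_0 = (2, 1).
Step 2: u_1 = a_1 − (-2)·u_0 = (1, -2).

u_1 = (1, -2)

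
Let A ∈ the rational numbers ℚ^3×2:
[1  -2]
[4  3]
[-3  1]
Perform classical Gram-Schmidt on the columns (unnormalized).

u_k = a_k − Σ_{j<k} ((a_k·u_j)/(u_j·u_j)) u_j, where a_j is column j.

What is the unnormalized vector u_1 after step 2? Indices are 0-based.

u_1 = (-59/26, 25/13, 47/26)

Step 1: u_0 = a_0 = (1, 4, -3).
Step 2: u_1 = a_1 − (7/26)·u_0 = (-59/26, 25/13, 47/26).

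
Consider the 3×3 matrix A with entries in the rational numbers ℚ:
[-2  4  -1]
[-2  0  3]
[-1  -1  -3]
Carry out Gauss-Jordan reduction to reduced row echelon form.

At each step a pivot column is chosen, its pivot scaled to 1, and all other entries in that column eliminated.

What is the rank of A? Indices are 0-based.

rank = 3

[1] R0 /= -2  ⇒  (1, -2, 1/2)
     R1 -= -2·R0  ⇒  (0, -4, 4)
     R2 -= -1·R0  ⇒  (0, -3, -5/2)
[2] R1 /= -4  ⇒  (0, 1, -1)
     R0 -= -2·R1  ⇒  (1, 0, -3/2)
     R2 -= -3·R1  ⇒  (0, 0, -11/2)
[3] R2 /= -11/2  ⇒  (0, 0, 1)
     R0 -= -3/2·R2  ⇒  (1, 0, 0)
     R1 -= -1·R2  ⇒  (0, 1, 0)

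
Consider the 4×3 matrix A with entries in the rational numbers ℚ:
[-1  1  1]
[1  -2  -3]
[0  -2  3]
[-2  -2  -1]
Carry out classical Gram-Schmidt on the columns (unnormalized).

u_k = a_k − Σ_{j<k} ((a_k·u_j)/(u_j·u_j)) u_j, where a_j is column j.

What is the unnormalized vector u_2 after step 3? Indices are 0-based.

Step 1: u_0 = a_0 = (-1, 1, 0, -2).
Step 2: u_1 = a_1 − (1/6)·u_0 = (7/6, -13/6, -2, -5/3).
Step 3: u_2 = a_2 − (-1/3)·u_0 − (20/77)·u_1 = (4/11, -162/77, 271/77, -95/77).

u_2 = (4/11, -162/77, 271/77, -95/77)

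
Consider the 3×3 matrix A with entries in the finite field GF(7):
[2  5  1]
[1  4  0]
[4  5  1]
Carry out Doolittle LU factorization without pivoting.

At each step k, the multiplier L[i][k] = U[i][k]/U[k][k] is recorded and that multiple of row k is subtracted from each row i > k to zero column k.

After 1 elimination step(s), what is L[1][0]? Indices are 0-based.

k=0: U[0][0]=2
  eliminate (1,0): mult=4, new row 1: (0, 5, 3); set L[1][0]=4
  eliminate (2,0): mult=2, new row 2: (0, 2, 6); set L[2][0]=2

L[1][0] = 4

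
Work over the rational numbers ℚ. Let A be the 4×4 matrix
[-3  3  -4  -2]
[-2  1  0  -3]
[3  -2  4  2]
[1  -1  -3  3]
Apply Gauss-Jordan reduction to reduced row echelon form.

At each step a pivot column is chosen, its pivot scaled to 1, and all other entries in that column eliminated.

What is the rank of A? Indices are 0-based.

rank = 4

step 1: normalize row 0 (÷-3) = (1, -1, 4/3, 2/3)
  row 1: subtract -2×row0 = (0, -1, 8/3, -5/3)
  row 2: subtract 3×row0 = (0, 1, 0, 0)
  row 3: subtract 1×row0 = (0, 0, -13/3, 7/3)
step 2: normalize row 1 (÷-1) = (0, 1, -8/3, 5/3)
  row 0: subtract -1×row1 = (1, 0, -4/3, 7/3)
  row 2: subtract 1×row1 = (0, 0, 8/3, -5/3)
step 3: normalize row 2 (÷8/3) = (0, 0, 1, -5/8)
  row 0: subtract -4/3×row2 = (1, 0, 0, 3/2)
  row 1: subtract -8/3×row2 = (0, 1, 0, 0)
  row 3: subtract -13/3×row2 = (0, 0, 0, -3/8)
step 4: normalize row 3 (÷-3/8) = (0, 0, 0, 1)
  row 0: subtract 3/2×row3 = (1, 0, 0, 0)
  row 2: subtract -5/8×row3 = (0, 0, 1, 0)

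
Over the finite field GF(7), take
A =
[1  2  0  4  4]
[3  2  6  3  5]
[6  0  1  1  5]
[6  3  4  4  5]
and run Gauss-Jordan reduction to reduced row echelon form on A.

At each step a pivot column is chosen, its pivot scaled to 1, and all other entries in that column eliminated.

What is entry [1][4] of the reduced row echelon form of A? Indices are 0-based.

step 1: normalize row 0 (÷1) = (1, 2, 0, 4, 4)
  row 1: subtract 3×row0 = (0, 3, 6, 5, 0)
  row 2: subtract 6×row0 = (0, 2, 1, 5, 2)
  row 3: subtract 6×row0 = (0, 5, 4, 1, 2)
step 2: normalize row 1 (÷3) = (0, 1, 2, 4, 0)
  row 0: subtract 2×row1 = (1, 0, 3, 3, 4)
  row 2: subtract 2×row1 = (0, 0, 4, 4, 2)
  row 3: subtract 5×row1 = (0, 0, 1, 2, 2)
step 3: normalize row 2 (÷4) = (0, 0, 1, 1, 4)
  row 0: subtract 3×row2 = (1, 0, 0, 0, 6)
  row 1: subtract 2×row2 = (0, 1, 0, 2, 6)
  row 3: subtract 1×row2 = (0, 0, 0, 1, 5)
step 4: normalize row 3 (÷1) = (0, 0, 0, 1, 5)
  row 1: subtract 2×row3 = (0, 1, 0, 0, 3)
  row 2: subtract 1×row3 = (0, 0, 1, 0, 6)

M[1][4] = 3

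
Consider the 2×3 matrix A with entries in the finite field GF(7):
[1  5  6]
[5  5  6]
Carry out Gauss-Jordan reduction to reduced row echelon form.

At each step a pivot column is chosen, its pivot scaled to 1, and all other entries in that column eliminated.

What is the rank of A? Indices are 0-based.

pivot(0,0)=1: scale R0 → (1, 5, 6)
  clear (1,0): R1 −= (5)R0 → (0, 1, 4)
pivot(1,1)=1: scale R1 → (0, 1, 4)
  clear (0,1): R0 −= (5)R1 → (1, 0, 0)

rank = 2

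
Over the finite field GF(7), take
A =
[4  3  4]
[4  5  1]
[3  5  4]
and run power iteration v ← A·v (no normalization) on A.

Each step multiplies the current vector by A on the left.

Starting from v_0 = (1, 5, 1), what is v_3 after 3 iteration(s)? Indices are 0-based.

v_0 = (1, 5, 1).
v_1 = A·v_0 = (2, 2, 4).
v_2 = A·v_1 = (2, 1, 4).
v_3 = A·v_2 = (6, 3, 6).

v_3 = (6, 3, 6)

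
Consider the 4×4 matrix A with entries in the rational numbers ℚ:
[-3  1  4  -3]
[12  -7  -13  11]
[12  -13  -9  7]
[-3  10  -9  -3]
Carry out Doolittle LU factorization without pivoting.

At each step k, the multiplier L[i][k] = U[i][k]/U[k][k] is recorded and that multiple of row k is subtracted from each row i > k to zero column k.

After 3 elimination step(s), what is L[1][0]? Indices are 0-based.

L[1][0] = -4

[col 0] pivot -3
  R1 -= -4*R0 → (0, -3, 3, -1)  (L[1][0] := -4)
  R2 -= -4*R0 → (0, -9, 7, -5)  (L[2][0] := -4)
  R3 -= 1*R0 → (0, 9, -13, 0)  (L[3][0] := 1)
[col 1] pivot -3
  R2 -= 3*R1 → (0, 0, -2, -2)  (L[2][1] := 3)
  R3 -= -3*R1 → (0, 0, -4, -3)  (L[3][1] := -3)
[col 2] pivot -2
  R3 -= 2*R2 → (0, 0, 0, 1)  (L[3][2] := 2)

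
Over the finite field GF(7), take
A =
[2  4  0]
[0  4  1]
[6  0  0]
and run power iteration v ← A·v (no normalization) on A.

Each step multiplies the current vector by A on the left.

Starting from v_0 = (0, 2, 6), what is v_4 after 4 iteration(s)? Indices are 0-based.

v_0 = (0, 2, 6).
v_1 = A·v_0 = (1, 0, 0).
v_2 = A·v_1 = (2, 0, 6).
v_3 = A·v_2 = (4, 6, 5).
v_4 = A·v_3 = (4, 1, 3).

v_4 = (4, 1, 3)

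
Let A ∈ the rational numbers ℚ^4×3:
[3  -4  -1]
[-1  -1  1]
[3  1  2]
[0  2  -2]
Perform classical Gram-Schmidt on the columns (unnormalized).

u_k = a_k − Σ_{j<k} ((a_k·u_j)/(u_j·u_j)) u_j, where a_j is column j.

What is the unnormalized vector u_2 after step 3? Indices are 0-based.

u_2 = (-185/177, 147/118, 517/354, -389/177)

Step 1: u_0 = a_0 = (3, -1, 3, 0).
Step 2: u_1 = a_1 − (-8/19)·u_0 = (-52/19, -27/19, 43/19, 2).
Step 3: u_2 = a_2 − (2/19)·u_0 − (35/354)·u_1 = (-185/177, 147/118, 517/354, -389/177).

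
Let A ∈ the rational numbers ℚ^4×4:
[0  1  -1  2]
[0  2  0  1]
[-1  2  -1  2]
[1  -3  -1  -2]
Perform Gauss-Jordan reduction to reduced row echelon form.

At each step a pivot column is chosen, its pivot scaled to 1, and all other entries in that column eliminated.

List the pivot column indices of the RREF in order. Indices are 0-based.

step 1: exchange rows 0,2
step 1: normalize row 0 (÷-1) = (1, -2, 1, -2)
  row 3: subtract 1×row0 = (0, -1, -2, 0)
step 2: normalize row 1 (÷2) = (0, 1, 0, 1/2)
  row 0: subtract -2×row1 = (1, 0, 1, -1)
  row 2: subtract 1×row1 = (0, 0, -1, 3/2)
  row 3: subtract -1×row1 = (0, 0, -2, 1/2)
step 3: normalize row 2 (÷-1) = (0, 0, 1, -3/2)
  row 0: subtract 1×row2 = (1, 0, 0, 1/2)
  row 3: subtract -2×row2 = (0, 0, 0, -5/2)
step 4: normalize row 3 (÷-5/2) = (0, 0, 0, 1)
  row 0: subtract 1/2×row3 = (1, 0, 0, 0)
  row 1: subtract 1/2×row3 = (0, 1, 0, 0)
  row 2: subtract -3/2×row3 = (0, 0, 1, 0)

pivot columns: 0, 1, 2, 3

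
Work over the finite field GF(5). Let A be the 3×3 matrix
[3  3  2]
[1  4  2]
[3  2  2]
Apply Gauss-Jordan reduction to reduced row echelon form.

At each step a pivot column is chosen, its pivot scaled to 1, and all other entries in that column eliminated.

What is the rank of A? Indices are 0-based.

[1] R0 /= 3  ⇒  (1, 1, 4)
     R1 -= 1·R0  ⇒  (0, 3, 3)
     R2 -= 3·R0  ⇒  (0, 4, 0)
[2] R1 /= 3  ⇒  (0, 1, 1)
     R0 -= 1·R1  ⇒  (1, 0, 3)
     R2 -= 4·R1  ⇒  (0, 0, 1)
[3] R2 /= 1  ⇒  (0, 0, 1)
     R0 -= 3·R2  ⇒  (1, 0, 0)
     R1 -= 1·R2  ⇒  (0, 1, 0)

rank = 3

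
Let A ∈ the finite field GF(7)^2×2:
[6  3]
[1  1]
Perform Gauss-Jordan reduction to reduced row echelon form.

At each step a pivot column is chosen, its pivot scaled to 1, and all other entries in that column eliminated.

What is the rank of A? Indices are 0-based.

step 1: normalize row 0 (÷6) = (1, 4)
  row 1: subtract 1×row0 = (0, 4)
step 2: normalize row 1 (÷4) = (0, 1)
  row 0: subtract 4×row1 = (1, 0)

rank = 2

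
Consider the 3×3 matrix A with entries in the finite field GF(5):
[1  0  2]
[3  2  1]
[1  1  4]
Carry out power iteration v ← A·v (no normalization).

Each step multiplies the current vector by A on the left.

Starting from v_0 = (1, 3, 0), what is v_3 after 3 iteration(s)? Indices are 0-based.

v_3 = (1, 3, 3)

v_0 = (1, 3, 0).
v_1 = A·v_0 = (1, 4, 4).
v_2 = A·v_1 = (4, 0, 1).
v_3 = A·v_2 = (1, 3, 3).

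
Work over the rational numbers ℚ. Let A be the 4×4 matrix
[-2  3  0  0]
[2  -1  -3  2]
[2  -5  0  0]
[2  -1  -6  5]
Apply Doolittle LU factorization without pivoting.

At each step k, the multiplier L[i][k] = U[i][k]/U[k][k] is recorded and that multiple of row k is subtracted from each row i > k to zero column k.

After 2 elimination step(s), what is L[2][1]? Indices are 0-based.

k=0: U[0][0]=-2
  eliminate (1,0): mult=-1, new row 1: (0, 2, -3, 2); set L[1][0]=-1
  eliminate (2,0): mult=-1, new row 2: (0, -2, 0, 0); set L[2][0]=-1
  eliminate (3,0): mult=-1, new row 3: (0, 2, -6, 5); set L[3][0]=-1
k=1: U[1][1]=2
  eliminate (2,1): mult=-1, new row 2: (0, 0, -3, 2); set L[2][1]=-1
  eliminate (3,1): mult=1, new row 3: (0, 0, -3, 3); set L[3][1]=1

L[2][1] = -1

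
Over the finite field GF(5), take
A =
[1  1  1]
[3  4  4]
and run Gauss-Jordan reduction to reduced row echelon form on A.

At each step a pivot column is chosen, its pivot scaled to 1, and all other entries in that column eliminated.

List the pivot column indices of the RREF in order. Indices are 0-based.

pivot columns: 0, 1

pivot(0,0)=1: scale R0 → (1, 1, 1)
  clear (1,0): R1 −= (3)R0 → (0, 1, 1)
pivot(1,1)=1: scale R1 → (0, 1, 1)
  clear (0,1): R0 −= (1)R1 → (1, 0, 0)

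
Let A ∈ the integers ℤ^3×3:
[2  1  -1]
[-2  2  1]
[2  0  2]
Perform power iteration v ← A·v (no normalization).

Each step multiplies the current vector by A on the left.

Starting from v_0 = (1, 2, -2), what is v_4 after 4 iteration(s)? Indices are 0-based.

v_4 = (-80, -64, 100)

v_0 = (1, 2, -2).
v_1 = A·v_0 = (6, 0, -2).
v_2 = A·v_1 = (14, -14, 8).
v_3 = A·v_2 = (6, -48, 44).
v_4 = A·v_3 = (-80, -64, 100).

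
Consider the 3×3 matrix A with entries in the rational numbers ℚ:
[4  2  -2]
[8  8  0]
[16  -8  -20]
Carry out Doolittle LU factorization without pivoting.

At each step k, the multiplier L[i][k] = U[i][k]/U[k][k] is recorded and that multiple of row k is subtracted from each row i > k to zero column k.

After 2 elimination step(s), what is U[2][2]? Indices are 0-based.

Step 1: pivot at (0,0) is 4.
  row1 ← row1 − (2)·row0  ⇒  L[1][0]=2, U row1=(0, 4, 4)
  row2 ← row2 − (4)·row0  ⇒  L[2][0]=4, U row2=(0, -16, -12)
Step 2: pivot at (1,1) is 4.
  row2 ← row2 − (-4)·row1  ⇒  L[2][1]=-4, U row2=(0, 0, 4)

U[2][2] = 4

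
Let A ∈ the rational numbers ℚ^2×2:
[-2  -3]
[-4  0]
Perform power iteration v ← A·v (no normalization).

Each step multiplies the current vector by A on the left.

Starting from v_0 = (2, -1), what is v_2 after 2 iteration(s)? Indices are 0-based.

v_2 = (26, 4)

v_0 = (2, -1).
v_1 = A·v_0 = (-1, -8).
v_2 = A·v_1 = (26, 4).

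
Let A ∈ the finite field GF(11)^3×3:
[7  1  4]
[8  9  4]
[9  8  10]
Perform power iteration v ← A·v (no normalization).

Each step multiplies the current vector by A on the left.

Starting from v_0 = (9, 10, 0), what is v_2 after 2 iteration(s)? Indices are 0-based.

v_0 = (9, 10, 0).
v_1 = A·v_0 = (7, 8, 7).
v_2 = A·v_1 = (8, 2, 10).

v_2 = (8, 2, 10)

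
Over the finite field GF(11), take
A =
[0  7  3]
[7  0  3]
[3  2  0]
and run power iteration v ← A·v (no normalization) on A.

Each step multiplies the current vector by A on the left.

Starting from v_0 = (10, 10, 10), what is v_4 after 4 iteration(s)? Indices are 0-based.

v_4 = (0, 0, 4)

v_0 = (10, 10, 10).
v_1 = A·v_0 = (1, 1, 6).
v_2 = A·v_1 = (3, 3, 5).
v_3 = A·v_2 = (3, 3, 4).
v_4 = A·v_3 = (0, 0, 4).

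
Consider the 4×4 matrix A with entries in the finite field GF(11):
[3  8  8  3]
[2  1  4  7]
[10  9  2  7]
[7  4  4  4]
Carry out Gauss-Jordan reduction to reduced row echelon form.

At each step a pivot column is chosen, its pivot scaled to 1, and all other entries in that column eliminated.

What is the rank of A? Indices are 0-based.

pivot(0,0)=3: scale R0 → (1, 10, 10, 1)
  clear (1,0): R1 −= (2)R0 → (0, 3, 6, 5)
  clear (2,0): R2 −= (10)R0 → (0, 8, 1, 8)
  clear (3,0): R3 −= (7)R0 → (0, 0, 0, 8)
pivot(1,1)=3: scale R1 → (0, 1, 2, 9)
  clear (0,1): R0 −= (10)R1 → (1, 0, 1, 10)
  clear (2,1): R2 −= (8)R1 → (0, 0, 7, 2)
pivot(2,2)=7: scale R2 → (0, 0, 1, 5)
  clear (0,2): R0 −= (1)R2 → (1, 0, 0, 5)
  clear (1,2): R1 −= (2)R2 → (0, 1, 0, 10)
pivot(3,3)=8: scale R3 → (0, 0, 0, 1)
  clear (0,3): R0 −= (5)R3 → (1, 0, 0, 0)
  clear (1,3): R1 −= (10)R3 → (0, 1, 0, 0)
  clear (2,3): R2 −= (5)R3 → (0, 0, 1, 0)

rank = 4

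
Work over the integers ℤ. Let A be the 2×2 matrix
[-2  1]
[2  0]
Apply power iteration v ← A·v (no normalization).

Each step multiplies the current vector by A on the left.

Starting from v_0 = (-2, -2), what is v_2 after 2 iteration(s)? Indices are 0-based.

v_2 = (-8, 4)

v_0 = (-2, -2).
v_1 = A·v_0 = (2, -4).
v_2 = A·v_1 = (-8, 4).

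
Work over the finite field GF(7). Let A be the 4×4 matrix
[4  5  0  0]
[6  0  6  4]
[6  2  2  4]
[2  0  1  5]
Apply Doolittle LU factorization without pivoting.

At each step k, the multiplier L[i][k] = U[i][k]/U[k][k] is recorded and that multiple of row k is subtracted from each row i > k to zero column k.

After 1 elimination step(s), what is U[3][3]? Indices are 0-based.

k=0: U[0][0]=4
  eliminate (1,0): mult=5, new row 1: (0, 3, 6, 4); set L[1][0]=5
  eliminate (2,0): mult=5, new row 2: (0, 5, 2, 4); set L[2][0]=5
  eliminate (3,0): mult=4, new row 3: (0, 1, 1, 5); set L[3][0]=4

U[3][3] = 5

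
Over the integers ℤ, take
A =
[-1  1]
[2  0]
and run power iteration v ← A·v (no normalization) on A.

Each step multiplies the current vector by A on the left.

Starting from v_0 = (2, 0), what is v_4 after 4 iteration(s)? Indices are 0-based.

v_4 = (22, -20)

v_0 = (2, 0).
v_1 = A·v_0 = (-2, 4).
v_2 = A·v_1 = (6, -4).
v_3 = A·v_2 = (-10, 12).
v_4 = A·v_3 = (22, -20).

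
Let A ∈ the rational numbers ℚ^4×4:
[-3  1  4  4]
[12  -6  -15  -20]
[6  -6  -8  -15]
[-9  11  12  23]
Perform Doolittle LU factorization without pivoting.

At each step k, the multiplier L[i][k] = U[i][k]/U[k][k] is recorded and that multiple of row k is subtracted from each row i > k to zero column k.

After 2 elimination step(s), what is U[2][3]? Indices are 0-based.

U[2][3] = 1

[col 0] pivot -3
  R1 -= -4*R0 → (0, -2, 1, -4)  (L[1][0] := -4)
  R2 -= -2*R0 → (0, -4, 0, -7)  (L[2][0] := -2)
  R3 -= 3*R0 → (0, 8, 0, 11)  (L[3][0] := 3)
[col 1] pivot -2
  R2 -= 2*R1 → (0, 0, -2, 1)  (L[2][1] := 2)
  R3 -= -4*R1 → (0, 0, 4, -5)  (L[3][1] := -4)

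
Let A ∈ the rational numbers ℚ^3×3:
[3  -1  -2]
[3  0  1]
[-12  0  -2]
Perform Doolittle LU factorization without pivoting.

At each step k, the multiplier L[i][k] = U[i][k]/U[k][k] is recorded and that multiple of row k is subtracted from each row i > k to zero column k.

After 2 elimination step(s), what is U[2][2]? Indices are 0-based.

k=0: U[0][0]=3
  eliminate (1,0): mult=1, new row 1: (0, 1, 3); set L[1][0]=1
  eliminate (2,0): mult=-4, new row 2: (0, -4, -10); set L[2][0]=-4
k=1: U[1][1]=1
  eliminate (2,1): mult=-4, new row 2: (0, 0, 2); set L[2][1]=-4

U[2][2] = 2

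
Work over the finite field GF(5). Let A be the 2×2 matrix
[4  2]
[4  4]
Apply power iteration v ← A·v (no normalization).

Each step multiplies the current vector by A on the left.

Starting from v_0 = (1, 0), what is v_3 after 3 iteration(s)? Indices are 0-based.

v_3 = (0, 4)

v_0 = (1, 0).
v_1 = A·v_0 = (4, 4).
v_2 = A·v_1 = (4, 2).
v_3 = A·v_2 = (0, 4).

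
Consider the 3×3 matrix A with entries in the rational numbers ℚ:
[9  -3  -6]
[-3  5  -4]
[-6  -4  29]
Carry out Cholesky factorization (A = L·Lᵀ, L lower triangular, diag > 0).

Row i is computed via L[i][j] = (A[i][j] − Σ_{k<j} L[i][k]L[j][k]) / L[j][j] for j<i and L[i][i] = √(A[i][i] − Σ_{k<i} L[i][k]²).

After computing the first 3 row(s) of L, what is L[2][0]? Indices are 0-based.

Step 1: L[0][0] = √(9) = 3.
  L[1][0] = (-3) / L[0][0] = -1.
Step 2: L[1][1] = √(4) = 2.
  L[2][0] = (-6) / L[0][0] = -2.
  L[2][1] = (-6) / L[1][1] = -3.
Step 3: L[2][2] = √(16) = 4.

L[2][0] = -2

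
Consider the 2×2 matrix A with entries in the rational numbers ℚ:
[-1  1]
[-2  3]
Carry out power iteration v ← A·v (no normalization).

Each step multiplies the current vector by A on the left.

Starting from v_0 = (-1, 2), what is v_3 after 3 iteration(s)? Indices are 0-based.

v_0 = (-1, 2).
v_1 = A·v_0 = (3, 8).
v_2 = A·v_1 = (5, 18).
v_3 = A·v_2 = (13, 44).

v_3 = (13, 44)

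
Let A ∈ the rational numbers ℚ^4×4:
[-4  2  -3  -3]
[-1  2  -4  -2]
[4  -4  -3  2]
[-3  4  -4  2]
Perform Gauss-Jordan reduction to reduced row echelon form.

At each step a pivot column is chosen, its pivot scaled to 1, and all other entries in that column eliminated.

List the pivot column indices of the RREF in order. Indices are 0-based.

[1] R0 /= -4  ⇒  (1, -1/2, 3/4, 3/4)
     R1 -= -1·R0  ⇒  (0, 3/2, -13/4, -5/4)
     R2 -= 4·R0  ⇒  (0, -2, -6, -1)
     R3 -= -3·R0  ⇒  (0, 5/2, -7/4, 17/4)
[2] R1 /= 3/2  ⇒  (0, 1, -13/6, -5/6)
     R0 -= -1/2·R1  ⇒  (1, 0, -1/3, 1/3)
     R2 -= -2·R1  ⇒  (0, 0, -31/3, -8/3)
     R3 -= 5/2·R1  ⇒  (0, 0, 11/3, 19/3)
[3] R2 /= -31/3  ⇒  (0, 0, 1, 8/31)
     R0 -= -1/3·R2  ⇒  (1, 0, 0, 13/31)
     R1 -= -13/6·R2  ⇒  (0, 1, 0, -17/62)
     R3 -= 11/3·R2  ⇒  (0, 0, 0, 167/31)
[4] R3 /= 167/31  ⇒  (0, 0, 0, 1)
     R0 -= 13/31·R3  ⇒  (1, 0, 0, 0)
     R1 -= -17/62·R3  ⇒  (0, 1, 0, 0)
     R2 -= 8/31·R3  ⇒  (0, 0, 1, 0)

pivot columns: 0, 1, 2, 3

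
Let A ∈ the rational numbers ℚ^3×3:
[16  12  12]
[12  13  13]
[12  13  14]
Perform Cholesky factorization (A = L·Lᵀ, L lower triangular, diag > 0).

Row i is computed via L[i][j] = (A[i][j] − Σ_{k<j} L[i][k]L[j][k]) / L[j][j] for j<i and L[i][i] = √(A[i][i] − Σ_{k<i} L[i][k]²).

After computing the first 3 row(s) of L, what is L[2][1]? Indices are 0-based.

Step 1: L[0][0] = √(16) = 4.
  L[1][0] = (12) / L[0][0] = 3.
Step 2: L[1][1] = √(4) = 2.
  L[2][0] = (12) / L[0][0] = 3.
  L[2][1] = (4) / L[1][1] = 2.
Step 3: L[2][2] = √(1) = 1.

L[2][1] = 2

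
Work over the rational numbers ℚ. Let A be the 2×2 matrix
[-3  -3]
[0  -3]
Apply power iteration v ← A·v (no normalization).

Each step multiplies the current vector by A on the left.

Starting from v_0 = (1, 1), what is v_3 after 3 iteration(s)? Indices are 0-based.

v_3 = (-108, -27)

v_0 = (1, 1).
v_1 = A·v_0 = (-6, -3).
v_2 = A·v_1 = (27, 9).
v_3 = A·v_2 = (-108, -27).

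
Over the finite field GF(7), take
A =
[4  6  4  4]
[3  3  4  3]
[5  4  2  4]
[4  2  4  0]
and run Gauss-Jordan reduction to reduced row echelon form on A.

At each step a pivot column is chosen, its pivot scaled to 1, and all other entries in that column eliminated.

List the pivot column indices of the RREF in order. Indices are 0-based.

step 1: normalize row 0 (÷4) = (1, 5, 1, 1)
  row 1: subtract 3×row0 = (0, 2, 1, 0)
  row 2: subtract 5×row0 = (0, 0, 4, 6)
  row 3: subtract 4×row0 = (0, 3, 0, 3)
step 2: normalize row 1 (÷2) = (0, 1, 4, 0)
  row 0: subtract 5×row1 = (1, 0, 2, 1)
  row 3: subtract 3×row1 = (0, 0, 2, 3)
step 3: normalize row 2 (÷4) = (0, 0, 1, 5)
  row 0: subtract 2×row2 = (1, 0, 0, 5)
  row 1: subtract 4×row2 = (0, 1, 0, 1)
  row 3: subtract 2×row2 = (0, 0, 0, 0)
skip col 3 (zero from row 3)

pivot columns: 0, 1, 2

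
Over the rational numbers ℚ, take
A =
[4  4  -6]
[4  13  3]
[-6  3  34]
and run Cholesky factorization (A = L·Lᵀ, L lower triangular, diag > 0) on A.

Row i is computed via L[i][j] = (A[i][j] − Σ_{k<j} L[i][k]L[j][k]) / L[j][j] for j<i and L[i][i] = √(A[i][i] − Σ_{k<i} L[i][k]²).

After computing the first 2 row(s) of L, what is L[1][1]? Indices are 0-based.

L[1][1] = 3

Step 1: L[0][0] = √(4) = 2.
  L[1][0] = (4) / L[0][0] = 2.
Step 2: L[1][1] = √(9) = 3.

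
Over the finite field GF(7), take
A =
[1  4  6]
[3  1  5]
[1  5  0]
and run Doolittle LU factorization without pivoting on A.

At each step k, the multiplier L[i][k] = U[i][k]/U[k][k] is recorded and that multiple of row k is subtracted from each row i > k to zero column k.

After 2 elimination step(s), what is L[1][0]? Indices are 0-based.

[col 0] pivot 1
  R1 -= 3*R0 → (0, 3, 1)  (L[1][0] := 3)
  R2 -= 1*R0 → (0, 1, 1)  (L[2][0] := 1)
[col 1] pivot 3
  R2 -= 5*R1 → (0, 0, 3)  (L[2][1] := 5)

L[1][0] = 3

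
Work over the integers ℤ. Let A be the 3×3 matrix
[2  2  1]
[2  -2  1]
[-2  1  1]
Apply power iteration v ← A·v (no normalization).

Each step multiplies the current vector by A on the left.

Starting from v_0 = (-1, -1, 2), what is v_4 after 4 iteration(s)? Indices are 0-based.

v_4 = (58, -42, 13)

v_0 = (-1, -1, 2).
v_1 = A·v_0 = (-2, 2, 3).
v_2 = A·v_1 = (3, -5, 9).
v_3 = A·v_2 = (5, 25, -2).
v_4 = A·v_3 = (58, -42, 13).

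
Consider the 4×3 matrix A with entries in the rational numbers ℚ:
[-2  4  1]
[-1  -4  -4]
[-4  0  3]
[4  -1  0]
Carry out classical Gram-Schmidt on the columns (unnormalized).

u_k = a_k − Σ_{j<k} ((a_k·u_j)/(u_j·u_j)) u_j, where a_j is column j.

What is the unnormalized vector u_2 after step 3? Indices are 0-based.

u_2 = (-1823/1157, -166/89, 2791/1157, 1340/1157)

Step 1: u_0 = a_0 = (-2, -1, -4, 4).
Step 2: u_1 = a_1 − (-8/37)·u_0 = (132/37, -156/37, -32/37, -5/37).
Step 3: u_2 = a_2 − (-10/37)·u_0 − (660/1157)·u_1 = (-1823/1157, -166/89, 2791/1157, 1340/1157).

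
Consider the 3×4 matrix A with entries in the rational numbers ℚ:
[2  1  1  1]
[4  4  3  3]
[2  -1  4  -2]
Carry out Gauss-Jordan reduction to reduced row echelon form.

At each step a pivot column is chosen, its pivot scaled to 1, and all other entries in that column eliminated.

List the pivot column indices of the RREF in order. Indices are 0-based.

pivot(0,0)=2: scale R0 → (1, 1/2, 1/2, 1/2)
  clear (1,0): R1 −= (4)R0 → (0, 2, 1, 1)
  clear (2,0): R2 −= (2)R0 → (0, -2, 3, -3)
pivot(1,1)=2: scale R1 → (0, 1, 1/2, 1/2)
  clear (0,1): R0 −= (1/2)R1 → (1, 0, 1/4, 1/4)
  clear (2,1): R2 −= (-2)R1 → (0, 0, 4, -2)
pivot(2,2)=4: scale R2 → (0, 0, 1, -1/2)
  clear (0,2): R0 −= (1/4)R2 → (1, 0, 0, 3/8)
  clear (1,2): R1 −= (1/2)R2 → (0, 1, 0, 3/4)

pivot columns: 0, 1, 2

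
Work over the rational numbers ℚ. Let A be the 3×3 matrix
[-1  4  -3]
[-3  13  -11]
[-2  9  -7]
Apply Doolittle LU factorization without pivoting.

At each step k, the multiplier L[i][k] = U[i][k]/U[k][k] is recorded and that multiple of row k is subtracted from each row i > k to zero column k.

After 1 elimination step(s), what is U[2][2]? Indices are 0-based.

[col 0] pivot -1
  R1 -= 3*R0 → (0, 1, -2)  (L[1][0] := 3)
  R2 -= 2*R0 → (0, 1, -1)  (L[2][0] := 2)

U[2][2] = -1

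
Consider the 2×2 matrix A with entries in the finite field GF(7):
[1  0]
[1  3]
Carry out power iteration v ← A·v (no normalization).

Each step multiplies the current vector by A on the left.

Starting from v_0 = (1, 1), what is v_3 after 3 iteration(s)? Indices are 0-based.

v_3 = (1, 5)

v_0 = (1, 1).
v_1 = A·v_0 = (1, 4).
v_2 = A·v_1 = (1, 6).
v_3 = A·v_2 = (1, 5).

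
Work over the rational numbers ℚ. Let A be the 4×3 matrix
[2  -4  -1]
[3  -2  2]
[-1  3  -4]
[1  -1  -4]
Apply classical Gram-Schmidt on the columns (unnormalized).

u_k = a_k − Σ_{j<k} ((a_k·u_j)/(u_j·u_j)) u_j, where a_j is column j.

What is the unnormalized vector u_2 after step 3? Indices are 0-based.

u_2 = (-15/7, 38/21, -64/21, -88/21)

Step 1: u_0 = a_0 = (2, 3, -1, 1).
Step 2: u_1 = a_1 − (-6/5)·u_0 = (-8/5, 8/5, 9/5, 1/5).
Step 3: u_2 = a_2 − (4/15)·u_0 − (-8/21)·u_1 = (-15/7, 38/21, -64/21, -88/21).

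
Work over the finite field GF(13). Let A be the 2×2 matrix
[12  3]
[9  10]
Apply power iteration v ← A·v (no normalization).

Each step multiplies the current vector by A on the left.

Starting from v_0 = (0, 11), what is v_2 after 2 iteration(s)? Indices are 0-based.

v_2 = (11, 6)

v_0 = (0, 11).
v_1 = A·v_0 = (7, 6).
v_2 = A·v_1 = (11, 6).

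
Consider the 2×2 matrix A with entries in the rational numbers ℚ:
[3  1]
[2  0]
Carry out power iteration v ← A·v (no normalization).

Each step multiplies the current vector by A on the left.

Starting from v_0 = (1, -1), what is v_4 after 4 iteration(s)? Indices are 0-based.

v_0 = (1, -1).
v_1 = A·v_0 = (2, 2).
v_2 = A·v_1 = (8, 4).
v_3 = A·v_2 = (28, 16).
v_4 = A·v_3 = (100, 56).

v_4 = (100, 56)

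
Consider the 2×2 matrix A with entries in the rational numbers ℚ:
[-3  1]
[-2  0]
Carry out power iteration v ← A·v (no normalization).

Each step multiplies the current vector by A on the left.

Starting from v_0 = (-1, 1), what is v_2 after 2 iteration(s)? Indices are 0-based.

v_0 = (-1, 1).
v_1 = A·v_0 = (4, 2).
v_2 = A·v_1 = (-10, -8).

v_2 = (-10, -8)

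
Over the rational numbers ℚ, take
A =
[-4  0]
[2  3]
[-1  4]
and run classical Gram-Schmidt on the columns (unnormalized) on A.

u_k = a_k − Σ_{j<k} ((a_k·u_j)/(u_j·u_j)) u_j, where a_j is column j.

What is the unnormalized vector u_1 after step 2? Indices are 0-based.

Step 1: u_0 = a_0 = (-4, 2, -1).
Step 2: u_1 = a_1 − (2/21)·u_0 = (8/21, 59/21, 86/21).

u_1 = (8/21, 59/21, 86/21)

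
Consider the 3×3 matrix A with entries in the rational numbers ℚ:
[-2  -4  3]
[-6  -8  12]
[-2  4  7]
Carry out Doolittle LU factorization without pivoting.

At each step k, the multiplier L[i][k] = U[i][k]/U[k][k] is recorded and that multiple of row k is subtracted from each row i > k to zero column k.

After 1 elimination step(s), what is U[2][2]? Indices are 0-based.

U[2][2] = 4

[col 0] pivot -2
  R1 -= 3*R0 → (0, 4, 3)  (L[1][0] := 3)
  R2 -= 1*R0 → (0, 8, 4)  (L[2][0] := 1)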